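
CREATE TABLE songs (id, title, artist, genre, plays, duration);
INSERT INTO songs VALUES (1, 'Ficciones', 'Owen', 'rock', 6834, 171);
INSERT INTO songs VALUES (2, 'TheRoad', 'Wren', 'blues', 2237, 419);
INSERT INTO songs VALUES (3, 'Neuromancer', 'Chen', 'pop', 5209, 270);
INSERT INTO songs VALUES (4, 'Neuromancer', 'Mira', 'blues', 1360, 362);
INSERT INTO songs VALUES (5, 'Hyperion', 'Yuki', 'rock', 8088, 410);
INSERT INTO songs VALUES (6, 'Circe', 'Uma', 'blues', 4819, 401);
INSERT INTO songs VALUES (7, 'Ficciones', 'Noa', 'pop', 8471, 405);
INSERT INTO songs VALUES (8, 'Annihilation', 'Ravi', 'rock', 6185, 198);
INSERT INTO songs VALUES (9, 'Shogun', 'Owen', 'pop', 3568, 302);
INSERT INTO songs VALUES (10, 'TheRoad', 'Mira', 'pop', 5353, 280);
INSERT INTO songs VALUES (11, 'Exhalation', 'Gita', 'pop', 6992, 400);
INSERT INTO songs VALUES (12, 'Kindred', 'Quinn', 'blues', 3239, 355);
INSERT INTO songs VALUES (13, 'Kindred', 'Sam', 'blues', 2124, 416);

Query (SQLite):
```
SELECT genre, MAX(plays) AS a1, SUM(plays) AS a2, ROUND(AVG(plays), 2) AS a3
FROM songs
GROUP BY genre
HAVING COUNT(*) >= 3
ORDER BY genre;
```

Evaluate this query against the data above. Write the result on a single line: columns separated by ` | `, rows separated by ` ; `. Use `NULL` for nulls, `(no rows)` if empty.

blues | 4819 | 13779 | 2755.8 ; pop | 8471 | 29593 | 5918.6 ; rock | 8088 | 21107 | 7035.67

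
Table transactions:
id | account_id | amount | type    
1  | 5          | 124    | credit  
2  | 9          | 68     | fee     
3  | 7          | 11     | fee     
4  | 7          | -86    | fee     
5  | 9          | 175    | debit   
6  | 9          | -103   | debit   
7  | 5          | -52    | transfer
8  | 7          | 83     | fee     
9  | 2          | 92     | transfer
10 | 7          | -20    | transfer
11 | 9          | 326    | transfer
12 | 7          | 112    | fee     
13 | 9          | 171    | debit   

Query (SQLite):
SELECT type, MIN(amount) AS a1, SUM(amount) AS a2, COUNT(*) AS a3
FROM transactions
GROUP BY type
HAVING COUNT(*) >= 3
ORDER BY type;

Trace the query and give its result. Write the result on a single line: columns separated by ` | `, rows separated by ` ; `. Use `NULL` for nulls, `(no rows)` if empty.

Group transactions by type.
Per group compute: MIN(amount), SUM(amount), COUNT(*).
HAVING: drop groups with fewer than 3 rows.
  credit: ids {1} → MIN(amount)=124, SUM(amount)=124, COUNT(*)=1
  debit: ids {5, 6, 13} → MIN(amount)=-103, SUM(amount)=243, COUNT(*)=3
  fee: ids {2, 3, 4, 8, 12} → MIN(amount)=-86, SUM(amount)=188, COUNT(*)=5
  transfer: ids {7, 9, 10, 11} → MIN(amount)=-52, SUM(amount)=346, COUNT(*)=4

debit | -103 | 243 | 3 ; fee | -86 | 188 | 5 ; transfer | -52 | 346 | 4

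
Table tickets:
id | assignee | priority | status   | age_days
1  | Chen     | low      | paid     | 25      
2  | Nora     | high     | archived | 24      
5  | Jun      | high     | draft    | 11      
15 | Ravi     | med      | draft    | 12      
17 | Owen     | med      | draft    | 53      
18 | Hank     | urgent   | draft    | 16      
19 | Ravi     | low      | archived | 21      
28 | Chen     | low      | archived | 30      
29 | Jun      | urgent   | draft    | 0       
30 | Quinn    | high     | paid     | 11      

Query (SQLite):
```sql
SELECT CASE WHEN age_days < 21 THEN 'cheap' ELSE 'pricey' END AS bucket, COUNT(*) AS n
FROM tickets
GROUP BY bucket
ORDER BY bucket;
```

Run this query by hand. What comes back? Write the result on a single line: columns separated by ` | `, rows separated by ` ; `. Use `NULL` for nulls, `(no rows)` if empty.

cheap | 5 ; pricey | 5

Bucket rows by age_days < 21 → 'cheap' else 'pricey'; count each bucket.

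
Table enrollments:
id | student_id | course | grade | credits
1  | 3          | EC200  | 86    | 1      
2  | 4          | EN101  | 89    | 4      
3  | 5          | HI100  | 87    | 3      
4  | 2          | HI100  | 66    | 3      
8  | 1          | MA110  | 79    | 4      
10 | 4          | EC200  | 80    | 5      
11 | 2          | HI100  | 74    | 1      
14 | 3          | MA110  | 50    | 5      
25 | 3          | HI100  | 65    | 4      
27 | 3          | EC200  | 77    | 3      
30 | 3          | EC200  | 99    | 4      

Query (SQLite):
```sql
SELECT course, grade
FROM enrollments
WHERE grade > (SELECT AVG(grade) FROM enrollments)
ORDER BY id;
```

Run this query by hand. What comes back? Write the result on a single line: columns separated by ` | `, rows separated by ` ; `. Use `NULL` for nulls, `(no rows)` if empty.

EC200 | 86 ; EN101 | 89 ; HI100 | 87 ; MA110 | 79 ; EC200 | 80 ; EC200 | 99

Scalar subquery: AVG(grade) over all enrollments rows = 77.454545 (≈; comparison uses full precision).
Keep rows where grade > that value.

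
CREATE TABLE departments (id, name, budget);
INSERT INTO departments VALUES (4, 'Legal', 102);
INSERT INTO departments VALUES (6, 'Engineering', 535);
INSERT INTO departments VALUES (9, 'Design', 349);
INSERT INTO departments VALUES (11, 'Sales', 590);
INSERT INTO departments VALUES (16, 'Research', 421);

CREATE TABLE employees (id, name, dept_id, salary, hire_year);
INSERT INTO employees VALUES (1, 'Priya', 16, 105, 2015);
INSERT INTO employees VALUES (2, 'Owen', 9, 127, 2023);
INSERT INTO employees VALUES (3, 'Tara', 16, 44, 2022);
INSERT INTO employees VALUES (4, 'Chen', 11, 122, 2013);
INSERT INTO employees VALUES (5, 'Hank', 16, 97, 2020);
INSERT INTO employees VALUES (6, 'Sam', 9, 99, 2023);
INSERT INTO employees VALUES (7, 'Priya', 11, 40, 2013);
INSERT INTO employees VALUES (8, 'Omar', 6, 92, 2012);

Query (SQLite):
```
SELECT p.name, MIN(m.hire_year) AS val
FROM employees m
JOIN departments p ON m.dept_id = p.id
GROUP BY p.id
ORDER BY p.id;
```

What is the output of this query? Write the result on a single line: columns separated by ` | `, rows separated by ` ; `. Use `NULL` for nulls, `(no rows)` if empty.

Engineering | 2012 ; Design | 2023 ; Sales | 2013 ; Research | 2015

Join each employees row to its departments via dept_id.
Group joined rows by departments.id; compute MIN(m.hire_year) per group.
  6: ids {8} → MIN(m.hire_year)=2012
  9: ids {2, 6} → MIN(m.hire_year)=2023
  11: ids {4, 7} → MIN(m.hire_year)=2013
  16: ids {1, 3, 5} → MIN(m.hire_year)=2015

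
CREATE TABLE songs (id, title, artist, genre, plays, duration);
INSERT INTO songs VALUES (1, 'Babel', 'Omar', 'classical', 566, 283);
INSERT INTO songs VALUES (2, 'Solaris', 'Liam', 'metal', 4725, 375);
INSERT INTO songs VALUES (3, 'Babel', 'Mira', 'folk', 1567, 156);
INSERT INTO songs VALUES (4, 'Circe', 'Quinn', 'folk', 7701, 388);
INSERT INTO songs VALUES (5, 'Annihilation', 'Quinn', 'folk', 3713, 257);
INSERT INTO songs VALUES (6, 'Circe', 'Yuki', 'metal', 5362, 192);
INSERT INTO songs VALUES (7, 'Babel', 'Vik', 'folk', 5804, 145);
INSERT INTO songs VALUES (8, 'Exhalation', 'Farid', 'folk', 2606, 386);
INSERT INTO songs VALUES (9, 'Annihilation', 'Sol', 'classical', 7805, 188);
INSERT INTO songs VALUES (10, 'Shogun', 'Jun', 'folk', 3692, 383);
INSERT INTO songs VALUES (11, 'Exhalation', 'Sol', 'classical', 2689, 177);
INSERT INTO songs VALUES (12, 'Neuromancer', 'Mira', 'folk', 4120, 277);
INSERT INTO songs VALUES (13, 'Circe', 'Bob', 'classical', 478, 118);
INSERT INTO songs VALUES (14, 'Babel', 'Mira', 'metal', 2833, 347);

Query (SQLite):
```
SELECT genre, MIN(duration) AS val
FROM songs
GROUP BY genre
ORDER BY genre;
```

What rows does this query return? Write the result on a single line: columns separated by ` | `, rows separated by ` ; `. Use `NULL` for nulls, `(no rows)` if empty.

classical | 118 ; folk | 145 ; metal | 192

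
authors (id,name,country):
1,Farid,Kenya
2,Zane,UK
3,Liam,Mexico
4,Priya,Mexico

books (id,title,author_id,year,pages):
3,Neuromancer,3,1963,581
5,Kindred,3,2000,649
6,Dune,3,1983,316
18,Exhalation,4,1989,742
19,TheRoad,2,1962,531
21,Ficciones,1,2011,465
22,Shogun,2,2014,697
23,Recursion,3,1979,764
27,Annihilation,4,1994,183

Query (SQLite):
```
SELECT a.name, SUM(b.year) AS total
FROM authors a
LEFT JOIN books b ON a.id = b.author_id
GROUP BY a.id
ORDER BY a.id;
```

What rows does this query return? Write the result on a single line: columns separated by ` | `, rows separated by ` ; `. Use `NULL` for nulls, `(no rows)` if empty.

Farid | 2011 ; Zane | 3976 ; Liam | 7925 ; Priya | 3983

LEFT JOIN keeps every authors row; unmatched ones get NULL for books columns.
Group by authors.id and compute SUM(b.year). SUM over an all-NULL group is NULL.
  1: ids {21} → SUM(b.year)=2011
  2: ids {19, 22} → SUM(b.year)=3976
  3: ids {3, 5, 6, 23} → SUM(b.year)=7925
  4: ids {18, 27} → SUM(b.year)=3983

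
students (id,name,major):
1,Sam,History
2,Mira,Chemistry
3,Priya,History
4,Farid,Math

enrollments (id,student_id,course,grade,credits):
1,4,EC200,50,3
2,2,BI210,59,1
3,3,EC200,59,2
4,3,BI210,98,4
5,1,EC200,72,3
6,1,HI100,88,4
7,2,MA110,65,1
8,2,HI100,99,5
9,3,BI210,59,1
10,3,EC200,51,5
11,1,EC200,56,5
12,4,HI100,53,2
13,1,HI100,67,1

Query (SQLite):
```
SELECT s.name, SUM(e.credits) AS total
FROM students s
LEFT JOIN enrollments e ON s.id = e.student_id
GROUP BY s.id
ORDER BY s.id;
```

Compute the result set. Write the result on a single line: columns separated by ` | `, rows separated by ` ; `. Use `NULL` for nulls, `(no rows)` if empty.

LEFT JOIN keeps every students row; unmatched ones get NULL for enrollments columns.
Group by students.id and compute SUM(e.credits). SUM over an all-NULL group is NULL.
  1: ids {5, 6, 11, 13} → SUM(e.credits)=13
  2: ids {2, 7, 8} → SUM(e.credits)=7
  3: ids {3, 4, 9, 10} → SUM(e.credits)=12
  4: ids {1, 12} → SUM(e.credits)=5

Sam | 13 ; Mira | 7 ; Priya | 12 ; Farid | 5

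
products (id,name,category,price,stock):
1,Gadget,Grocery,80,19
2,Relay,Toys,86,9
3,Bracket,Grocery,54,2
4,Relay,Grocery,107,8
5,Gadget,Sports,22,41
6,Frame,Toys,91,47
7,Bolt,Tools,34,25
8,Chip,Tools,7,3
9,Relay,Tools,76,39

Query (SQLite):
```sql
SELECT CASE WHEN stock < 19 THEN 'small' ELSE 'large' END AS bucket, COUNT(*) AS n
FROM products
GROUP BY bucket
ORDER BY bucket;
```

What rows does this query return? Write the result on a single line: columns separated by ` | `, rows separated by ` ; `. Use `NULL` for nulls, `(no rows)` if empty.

large | 5 ; small | 4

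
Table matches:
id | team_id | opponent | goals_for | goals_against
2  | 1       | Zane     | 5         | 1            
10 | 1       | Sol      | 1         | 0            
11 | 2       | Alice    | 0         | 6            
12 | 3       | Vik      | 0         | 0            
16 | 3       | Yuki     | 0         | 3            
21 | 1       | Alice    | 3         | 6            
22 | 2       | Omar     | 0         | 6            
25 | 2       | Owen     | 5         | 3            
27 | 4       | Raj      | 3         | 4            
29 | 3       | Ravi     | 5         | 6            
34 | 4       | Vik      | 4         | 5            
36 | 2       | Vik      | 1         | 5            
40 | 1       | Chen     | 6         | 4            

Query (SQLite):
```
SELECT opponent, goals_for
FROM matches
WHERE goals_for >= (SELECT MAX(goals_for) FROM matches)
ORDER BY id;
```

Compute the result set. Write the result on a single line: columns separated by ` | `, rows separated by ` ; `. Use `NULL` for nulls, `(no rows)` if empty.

Scalar subquery: MAX(goals_for) over all matches rows = 6.
Keep rows where goals_for >= that value.

Chen | 6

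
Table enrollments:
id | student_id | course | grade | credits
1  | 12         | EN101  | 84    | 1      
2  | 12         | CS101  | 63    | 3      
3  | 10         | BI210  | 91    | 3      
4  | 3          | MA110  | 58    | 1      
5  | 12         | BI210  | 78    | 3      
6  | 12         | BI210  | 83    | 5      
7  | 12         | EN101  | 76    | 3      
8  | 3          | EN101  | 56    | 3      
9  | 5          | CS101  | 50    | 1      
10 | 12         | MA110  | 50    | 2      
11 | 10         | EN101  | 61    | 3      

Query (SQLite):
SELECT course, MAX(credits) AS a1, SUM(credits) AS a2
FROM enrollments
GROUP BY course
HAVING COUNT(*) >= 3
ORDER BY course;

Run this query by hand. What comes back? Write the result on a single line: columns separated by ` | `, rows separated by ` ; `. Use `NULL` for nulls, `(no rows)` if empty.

Group enrollments by course.
Per group compute: MAX(credits), SUM(credits).
HAVING: drop groups with fewer than 3 rows.
  BI210: ids {3, 5, 6} → MAX(credits)=5, SUM(credits)=11
  CS101: ids {2, 9} → MAX(credits)=3, SUM(credits)=4
  EN101: ids {1, 7, 8, 11} → MAX(credits)=3, SUM(credits)=10
  MA110: ids {4, 10} → MAX(credits)=2, SUM(credits)=3

BI210 | 5 | 11 ; EN101 | 3 | 10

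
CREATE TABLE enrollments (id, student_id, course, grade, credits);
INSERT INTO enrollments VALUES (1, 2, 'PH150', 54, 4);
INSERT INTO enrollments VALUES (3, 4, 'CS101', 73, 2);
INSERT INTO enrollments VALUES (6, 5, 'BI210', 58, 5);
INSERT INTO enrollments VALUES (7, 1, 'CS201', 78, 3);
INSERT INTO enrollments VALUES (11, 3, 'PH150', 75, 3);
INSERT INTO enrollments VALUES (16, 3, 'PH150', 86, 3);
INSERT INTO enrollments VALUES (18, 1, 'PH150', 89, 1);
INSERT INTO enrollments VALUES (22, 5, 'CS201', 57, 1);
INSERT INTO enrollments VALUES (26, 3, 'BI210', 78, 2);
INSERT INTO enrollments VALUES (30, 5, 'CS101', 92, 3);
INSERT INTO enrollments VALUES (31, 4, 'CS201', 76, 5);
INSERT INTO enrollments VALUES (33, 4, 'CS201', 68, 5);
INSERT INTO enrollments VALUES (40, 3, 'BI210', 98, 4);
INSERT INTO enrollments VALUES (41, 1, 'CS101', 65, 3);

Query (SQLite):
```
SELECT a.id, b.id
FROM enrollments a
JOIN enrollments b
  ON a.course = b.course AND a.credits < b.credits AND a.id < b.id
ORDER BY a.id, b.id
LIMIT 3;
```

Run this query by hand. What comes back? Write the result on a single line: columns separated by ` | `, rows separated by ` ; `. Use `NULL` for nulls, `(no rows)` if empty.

Pairs (a,b) with same course, a.credits < b.credits, a.id < b.id.
course groups: BI210:{6,26,40} CS101:{3,30,41} CS201:{7,22,31,33} PH150:{1,11,16,18}
Ordered by (a.id, b.id); first 3.

3 | 30 ; 3 | 41 ; 7 | 31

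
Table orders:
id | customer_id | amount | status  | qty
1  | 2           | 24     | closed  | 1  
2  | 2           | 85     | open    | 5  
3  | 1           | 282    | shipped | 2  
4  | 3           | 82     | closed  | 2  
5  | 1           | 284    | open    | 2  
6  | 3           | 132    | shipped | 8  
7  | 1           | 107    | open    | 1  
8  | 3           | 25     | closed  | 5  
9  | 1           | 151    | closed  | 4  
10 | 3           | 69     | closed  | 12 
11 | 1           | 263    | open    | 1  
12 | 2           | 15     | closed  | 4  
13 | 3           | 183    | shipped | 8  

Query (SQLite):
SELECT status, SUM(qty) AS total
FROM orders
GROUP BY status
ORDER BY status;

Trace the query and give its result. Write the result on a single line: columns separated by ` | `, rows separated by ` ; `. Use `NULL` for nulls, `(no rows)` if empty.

Partition orders by status; compute SUM(qty) within each group.
  closed: ids {1, 4, 8, 9, 10, 12} → SUM(qty)=28
  open: ids {2, 5, 7, 11} → SUM(qty)=9
  shipped: ids {3, 6, 13} → SUM(qty)=18

closed | 28 ; open | 9 ; shipped | 18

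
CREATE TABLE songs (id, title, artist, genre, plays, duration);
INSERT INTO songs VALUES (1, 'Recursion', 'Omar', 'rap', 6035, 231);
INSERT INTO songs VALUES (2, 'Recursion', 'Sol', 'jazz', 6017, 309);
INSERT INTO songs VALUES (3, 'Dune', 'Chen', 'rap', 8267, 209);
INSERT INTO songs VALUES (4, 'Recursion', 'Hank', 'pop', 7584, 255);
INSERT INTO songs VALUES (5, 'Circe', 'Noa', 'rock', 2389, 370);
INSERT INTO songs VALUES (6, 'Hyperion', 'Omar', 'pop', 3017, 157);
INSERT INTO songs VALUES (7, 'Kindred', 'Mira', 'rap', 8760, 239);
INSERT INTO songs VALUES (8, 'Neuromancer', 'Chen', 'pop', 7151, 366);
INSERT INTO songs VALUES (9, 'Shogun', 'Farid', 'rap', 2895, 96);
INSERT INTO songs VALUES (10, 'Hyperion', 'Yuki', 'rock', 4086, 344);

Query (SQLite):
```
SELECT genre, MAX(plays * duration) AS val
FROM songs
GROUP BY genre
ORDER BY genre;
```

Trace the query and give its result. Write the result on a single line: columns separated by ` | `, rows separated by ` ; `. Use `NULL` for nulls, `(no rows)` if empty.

For each row compute plays * duration.
Group by genre; take MAX of the expression per group.
  jazz: ids {2} → MAX(plays * duration)=1859253
  pop: ids {4, 6, 8} → MAX(plays * duration)=2617266
  rap: ids {1, 3, 7, 9} → MAX(plays * duration)=2093640
  rock: ids {5, 10} → MAX(plays * duration)=1405584

jazz | 1859253 ; pop | 2617266 ; rap | 2093640 ; rock | 1405584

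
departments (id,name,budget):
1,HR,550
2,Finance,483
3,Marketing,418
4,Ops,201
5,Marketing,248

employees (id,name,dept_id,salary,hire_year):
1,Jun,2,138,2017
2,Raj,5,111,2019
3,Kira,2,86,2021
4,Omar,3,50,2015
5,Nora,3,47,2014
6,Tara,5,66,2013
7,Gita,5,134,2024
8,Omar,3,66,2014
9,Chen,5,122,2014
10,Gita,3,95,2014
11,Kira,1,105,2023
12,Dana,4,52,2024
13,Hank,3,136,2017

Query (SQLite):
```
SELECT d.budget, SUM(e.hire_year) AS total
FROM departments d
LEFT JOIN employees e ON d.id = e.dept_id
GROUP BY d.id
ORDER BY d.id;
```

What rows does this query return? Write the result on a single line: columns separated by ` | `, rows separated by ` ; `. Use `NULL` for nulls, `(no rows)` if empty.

550 | 2023 ; 483 | 4038 ; 418 | 10074 ; 201 | 2024 ; 248 | 8070

LEFT JOIN keeps every departments row; unmatched ones get NULL for employees columns.
Group by departments.id and compute SUM(e.hire_year). SUM over an all-NULL group is NULL.
  1: ids {11} → SUM(e.hire_year)=2023
  2: ids {1, 3} → SUM(e.hire_year)=4038
  3: ids {4, 5, 8, 10, 13} → SUM(e.hire_year)=10074
  4: ids {12} → SUM(e.hire_year)=2024
  5: ids {2, 6, 7, 9} → SUM(e.hire_year)=8070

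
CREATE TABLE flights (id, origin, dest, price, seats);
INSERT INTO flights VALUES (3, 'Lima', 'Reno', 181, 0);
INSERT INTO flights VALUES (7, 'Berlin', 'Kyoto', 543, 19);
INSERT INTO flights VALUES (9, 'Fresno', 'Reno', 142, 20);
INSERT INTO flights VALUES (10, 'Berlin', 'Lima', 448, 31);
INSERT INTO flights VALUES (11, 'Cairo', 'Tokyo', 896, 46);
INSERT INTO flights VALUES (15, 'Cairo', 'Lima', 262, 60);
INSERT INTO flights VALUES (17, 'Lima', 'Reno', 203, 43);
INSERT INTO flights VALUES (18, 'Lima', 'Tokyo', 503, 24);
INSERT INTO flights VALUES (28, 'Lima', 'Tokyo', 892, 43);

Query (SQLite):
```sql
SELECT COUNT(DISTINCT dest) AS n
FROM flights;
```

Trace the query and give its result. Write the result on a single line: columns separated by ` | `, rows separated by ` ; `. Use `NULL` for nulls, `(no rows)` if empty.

Count distinct non-NULL dest values.

4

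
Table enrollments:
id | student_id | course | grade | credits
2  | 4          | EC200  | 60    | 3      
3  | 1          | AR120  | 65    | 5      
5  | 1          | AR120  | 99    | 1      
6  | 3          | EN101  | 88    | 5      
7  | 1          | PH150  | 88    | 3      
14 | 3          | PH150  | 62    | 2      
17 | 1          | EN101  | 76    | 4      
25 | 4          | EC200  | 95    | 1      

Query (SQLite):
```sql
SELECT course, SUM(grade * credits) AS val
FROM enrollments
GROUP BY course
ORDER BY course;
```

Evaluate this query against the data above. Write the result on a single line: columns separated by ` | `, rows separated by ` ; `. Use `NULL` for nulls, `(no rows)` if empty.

For each row compute grade * credits.
Group by course; take SUM of the expression per group.
  AR120: ids {3, 5} → SUM(grade * credits)=424
  EC200: ids {2, 25} → SUM(grade * credits)=275
  EN101: ids {6, 17} → SUM(grade * credits)=744
  PH150: ids {7, 14} → SUM(grade * credits)=388

AR120 | 424 ; EC200 | 275 ; EN101 | 744 ; PH150 | 388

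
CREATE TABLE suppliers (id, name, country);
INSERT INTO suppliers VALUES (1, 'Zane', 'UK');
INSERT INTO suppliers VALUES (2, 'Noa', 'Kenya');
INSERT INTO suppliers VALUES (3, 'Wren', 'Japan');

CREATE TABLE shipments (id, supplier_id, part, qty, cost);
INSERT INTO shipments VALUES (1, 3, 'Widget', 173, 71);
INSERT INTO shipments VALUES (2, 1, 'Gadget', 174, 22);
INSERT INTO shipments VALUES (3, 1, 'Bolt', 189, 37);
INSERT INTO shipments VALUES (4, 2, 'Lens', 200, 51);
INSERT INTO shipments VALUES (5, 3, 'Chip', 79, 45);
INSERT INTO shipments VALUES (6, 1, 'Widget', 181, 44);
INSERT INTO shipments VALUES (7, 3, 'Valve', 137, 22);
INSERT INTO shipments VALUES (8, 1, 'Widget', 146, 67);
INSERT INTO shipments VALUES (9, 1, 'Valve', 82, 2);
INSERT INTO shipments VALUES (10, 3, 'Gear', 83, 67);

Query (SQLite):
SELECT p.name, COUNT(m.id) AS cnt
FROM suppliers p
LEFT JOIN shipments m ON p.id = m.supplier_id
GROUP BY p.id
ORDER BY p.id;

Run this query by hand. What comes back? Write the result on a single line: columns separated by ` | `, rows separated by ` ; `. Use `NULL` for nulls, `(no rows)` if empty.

LEFT JOIN keeps every suppliers row; unmatched ones get NULL for shipments columns.
Group by suppliers.id and compute COUNT(m.id). COUNT(col) of an all-NULL group is 0.
  1: ids {2, 3, 6, 8, 9} → COUNT(m.id)=5
  2: ids {4} → COUNT(m.id)=1
  3: ids {1, 5, 7, 10} → COUNT(m.id)=4

Zane | 5 ; Noa | 1 ; Wren | 4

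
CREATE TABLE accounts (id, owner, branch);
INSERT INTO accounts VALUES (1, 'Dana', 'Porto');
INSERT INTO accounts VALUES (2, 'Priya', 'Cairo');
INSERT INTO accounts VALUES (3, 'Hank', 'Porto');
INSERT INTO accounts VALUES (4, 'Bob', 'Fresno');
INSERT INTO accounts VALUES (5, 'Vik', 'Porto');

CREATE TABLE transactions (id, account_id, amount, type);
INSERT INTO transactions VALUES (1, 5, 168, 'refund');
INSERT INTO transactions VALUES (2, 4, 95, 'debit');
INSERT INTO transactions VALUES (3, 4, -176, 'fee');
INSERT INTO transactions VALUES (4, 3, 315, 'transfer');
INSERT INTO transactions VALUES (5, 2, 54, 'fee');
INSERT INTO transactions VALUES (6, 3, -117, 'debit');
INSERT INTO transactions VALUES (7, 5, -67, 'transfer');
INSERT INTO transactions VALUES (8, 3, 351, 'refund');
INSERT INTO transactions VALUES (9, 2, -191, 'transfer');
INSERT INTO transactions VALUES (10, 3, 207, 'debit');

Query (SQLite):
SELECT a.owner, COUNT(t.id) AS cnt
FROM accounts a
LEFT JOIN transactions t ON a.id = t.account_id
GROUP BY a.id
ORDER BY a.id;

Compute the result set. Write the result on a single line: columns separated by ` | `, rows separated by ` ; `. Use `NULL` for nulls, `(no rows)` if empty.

LEFT JOIN keeps every accounts row; unmatched ones get NULL for transactions columns.
Group by accounts.id and compute COUNT(t.id). COUNT(col) of an all-NULL group is 0.
  1: ids {—} → COUNT(t.id)=0
  2: ids {5, 9} → COUNT(t.id)=2
  3: ids {4, 6, 8, 10} → COUNT(t.id)=4
  4: ids {2, 3} → COUNT(t.id)=2
  5: ids {1, 7} → COUNT(t.id)=2

Dana | 0 ; Priya | 2 ; Hank | 4 ; Bob | 2 ; Vik | 2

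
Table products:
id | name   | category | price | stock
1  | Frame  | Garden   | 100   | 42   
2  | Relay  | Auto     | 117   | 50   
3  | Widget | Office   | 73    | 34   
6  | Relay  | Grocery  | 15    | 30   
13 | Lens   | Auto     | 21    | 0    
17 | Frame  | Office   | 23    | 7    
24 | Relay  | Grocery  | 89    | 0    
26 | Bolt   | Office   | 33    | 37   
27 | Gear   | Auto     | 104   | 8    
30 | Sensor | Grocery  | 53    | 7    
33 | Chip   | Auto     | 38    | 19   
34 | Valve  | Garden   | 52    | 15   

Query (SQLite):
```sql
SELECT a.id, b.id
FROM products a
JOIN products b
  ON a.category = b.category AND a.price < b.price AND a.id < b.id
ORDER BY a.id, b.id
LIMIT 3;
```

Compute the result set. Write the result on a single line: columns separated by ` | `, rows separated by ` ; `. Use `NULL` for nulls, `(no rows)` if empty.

Pairs (a,b) with same category, a.price < b.price, a.id < b.id.
category groups: Auto:{2,13,27,33} Garden:{1,34} Grocery:{6,24,30} Office:{3,17,26}
Ordered by (a.id, b.id); first 3.

6 | 24 ; 6 | 30 ; 13 | 27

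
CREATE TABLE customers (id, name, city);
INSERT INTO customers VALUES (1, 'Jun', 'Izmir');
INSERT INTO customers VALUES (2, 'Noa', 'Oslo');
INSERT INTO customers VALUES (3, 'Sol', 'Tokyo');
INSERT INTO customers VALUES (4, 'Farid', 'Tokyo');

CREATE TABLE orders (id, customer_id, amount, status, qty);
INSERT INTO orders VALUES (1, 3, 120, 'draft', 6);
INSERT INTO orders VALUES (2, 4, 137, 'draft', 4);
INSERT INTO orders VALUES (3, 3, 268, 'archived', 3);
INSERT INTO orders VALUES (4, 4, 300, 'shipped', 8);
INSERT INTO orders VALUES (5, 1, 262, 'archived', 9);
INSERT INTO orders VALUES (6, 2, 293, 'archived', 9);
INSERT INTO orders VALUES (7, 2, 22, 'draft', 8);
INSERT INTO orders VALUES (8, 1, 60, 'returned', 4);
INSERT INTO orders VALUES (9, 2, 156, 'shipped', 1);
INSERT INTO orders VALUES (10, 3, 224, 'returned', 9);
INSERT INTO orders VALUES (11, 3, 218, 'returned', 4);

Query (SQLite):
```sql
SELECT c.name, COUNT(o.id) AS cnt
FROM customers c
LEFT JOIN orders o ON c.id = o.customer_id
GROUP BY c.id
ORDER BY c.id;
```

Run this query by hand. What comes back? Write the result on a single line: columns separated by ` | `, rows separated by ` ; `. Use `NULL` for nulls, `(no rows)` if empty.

Jun | 2 ; Noa | 3 ; Sol | 4 ; Farid | 2

LEFT JOIN keeps every customers row; unmatched ones get NULL for orders columns.
Group by customers.id and compute COUNT(o.id). COUNT(col) of an all-NULL group is 0.
  1: ids {5, 8} → COUNT(o.id)=2
  2: ids {6, 7, 9} → COUNT(o.id)=3
  3: ids {1, 3, 10, 11} → COUNT(o.id)=4
  4: ids {2, 4} → COUNT(o.id)=2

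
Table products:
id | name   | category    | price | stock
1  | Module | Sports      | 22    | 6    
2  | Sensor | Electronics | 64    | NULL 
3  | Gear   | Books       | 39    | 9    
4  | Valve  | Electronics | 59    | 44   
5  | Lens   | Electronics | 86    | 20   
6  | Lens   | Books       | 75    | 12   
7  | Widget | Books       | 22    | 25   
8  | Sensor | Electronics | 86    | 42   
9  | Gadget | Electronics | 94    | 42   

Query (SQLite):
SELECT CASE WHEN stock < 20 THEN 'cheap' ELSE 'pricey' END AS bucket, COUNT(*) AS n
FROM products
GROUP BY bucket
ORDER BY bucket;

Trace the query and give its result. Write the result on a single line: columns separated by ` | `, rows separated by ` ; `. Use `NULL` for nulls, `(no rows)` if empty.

Bucket rows by stock < 20 → 'cheap' else 'pricey'; count each bucket.
NULL < 20 is unknown, so NULL stock falls into ELSE → 'pricey'.

cheap | 3 ; pricey | 6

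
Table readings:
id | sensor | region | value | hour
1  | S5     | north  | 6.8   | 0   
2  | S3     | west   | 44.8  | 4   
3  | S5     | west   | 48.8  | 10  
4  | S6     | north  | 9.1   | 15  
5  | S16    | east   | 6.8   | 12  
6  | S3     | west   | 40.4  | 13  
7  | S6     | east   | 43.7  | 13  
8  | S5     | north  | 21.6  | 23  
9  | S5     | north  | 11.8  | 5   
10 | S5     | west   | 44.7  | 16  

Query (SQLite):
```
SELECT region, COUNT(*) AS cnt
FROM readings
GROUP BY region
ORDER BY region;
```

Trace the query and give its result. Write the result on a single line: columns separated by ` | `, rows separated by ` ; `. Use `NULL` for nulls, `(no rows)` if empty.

Partition readings by region; compute COUNT(*) within each group.
  east: ids {5, 7} → COUNT(*)=2
  north: ids {1, 4, 8, 9} → COUNT(*)=4
  west: ids {2, 3, 6, 10} → COUNT(*)=4

east | 2 ; north | 4 ; west | 4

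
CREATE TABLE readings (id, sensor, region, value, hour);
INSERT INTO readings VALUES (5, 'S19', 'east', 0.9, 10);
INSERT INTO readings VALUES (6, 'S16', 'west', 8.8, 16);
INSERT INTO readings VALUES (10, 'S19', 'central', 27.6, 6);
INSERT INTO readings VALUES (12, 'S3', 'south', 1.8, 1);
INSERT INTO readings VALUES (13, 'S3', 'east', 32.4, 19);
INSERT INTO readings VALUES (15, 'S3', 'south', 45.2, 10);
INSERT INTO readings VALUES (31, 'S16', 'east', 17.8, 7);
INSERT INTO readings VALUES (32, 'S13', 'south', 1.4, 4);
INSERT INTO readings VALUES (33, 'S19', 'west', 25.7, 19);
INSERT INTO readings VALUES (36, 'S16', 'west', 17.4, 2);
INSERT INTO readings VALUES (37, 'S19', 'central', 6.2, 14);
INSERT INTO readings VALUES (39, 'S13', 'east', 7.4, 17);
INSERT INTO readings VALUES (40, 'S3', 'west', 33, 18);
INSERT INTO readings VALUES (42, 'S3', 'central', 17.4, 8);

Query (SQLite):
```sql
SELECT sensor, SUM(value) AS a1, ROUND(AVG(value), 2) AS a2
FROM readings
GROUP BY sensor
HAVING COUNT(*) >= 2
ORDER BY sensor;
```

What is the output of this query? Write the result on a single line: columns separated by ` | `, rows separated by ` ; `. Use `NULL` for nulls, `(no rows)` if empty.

S13 | 8.8 | 4.4 ; S16 | 44 | 14.67 ; S19 | 60.4 | 15.1 ; S3 | 129.8 | 25.96

Group readings by sensor.
Per group compute: SUM(value), ROUND(AVG(value), 2).
HAVING: drop groups with fewer than 2 rows.
  S13: ids {32, 39} → SUM(value)=8.8, ROUND(AVG(value), 2)=4.4
  S16: ids {6, 31, 36} → SUM(value)=44, ROUND(AVG(value), 2)=14.67
  S19: ids {5, 10, 33, 37} → SUM(value)=60.4, ROUND(AVG(value), 2)=15.1
  S3: ids {12, 13, 15, 40, 42} → SUM(value)=129.8, ROUND(AVG(value), 2)=25.96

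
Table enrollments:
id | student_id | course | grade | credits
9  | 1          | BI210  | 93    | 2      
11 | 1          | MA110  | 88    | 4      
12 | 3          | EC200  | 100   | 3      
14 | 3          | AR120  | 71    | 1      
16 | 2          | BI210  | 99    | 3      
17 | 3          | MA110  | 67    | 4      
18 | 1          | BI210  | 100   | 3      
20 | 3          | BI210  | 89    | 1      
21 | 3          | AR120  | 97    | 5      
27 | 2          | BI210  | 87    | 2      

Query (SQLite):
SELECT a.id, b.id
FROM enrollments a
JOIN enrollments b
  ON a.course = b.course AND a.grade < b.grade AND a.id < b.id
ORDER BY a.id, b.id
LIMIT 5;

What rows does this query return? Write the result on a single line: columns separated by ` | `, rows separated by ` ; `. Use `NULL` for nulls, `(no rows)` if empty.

Pairs (a,b) with same course, a.grade < b.grade, a.id < b.id.
course groups: AR120:{14,21} BI210:{9,16,18,20,27} EC200:{12} MA110:{11,17}
Ordered by (a.id, b.id); first 5.

9 | 16 ; 9 | 18 ; 14 | 21 ; 16 | 18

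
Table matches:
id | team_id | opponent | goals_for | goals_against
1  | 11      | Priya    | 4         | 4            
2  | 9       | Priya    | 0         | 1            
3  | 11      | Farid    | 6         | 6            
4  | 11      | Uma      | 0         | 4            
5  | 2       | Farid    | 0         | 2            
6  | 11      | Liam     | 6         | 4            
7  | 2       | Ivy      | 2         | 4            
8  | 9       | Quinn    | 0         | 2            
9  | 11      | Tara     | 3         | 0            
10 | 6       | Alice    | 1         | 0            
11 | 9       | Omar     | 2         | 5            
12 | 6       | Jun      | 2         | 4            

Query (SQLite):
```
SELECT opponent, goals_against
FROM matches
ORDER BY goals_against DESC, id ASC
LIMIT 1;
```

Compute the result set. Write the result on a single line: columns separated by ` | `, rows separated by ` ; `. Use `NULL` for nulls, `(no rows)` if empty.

Sort by goals_against desc, tiebreak id asc: (6, id=3), (5, id=11), (4, id=1), (4, id=4) …. Take first 1.

Farid | 6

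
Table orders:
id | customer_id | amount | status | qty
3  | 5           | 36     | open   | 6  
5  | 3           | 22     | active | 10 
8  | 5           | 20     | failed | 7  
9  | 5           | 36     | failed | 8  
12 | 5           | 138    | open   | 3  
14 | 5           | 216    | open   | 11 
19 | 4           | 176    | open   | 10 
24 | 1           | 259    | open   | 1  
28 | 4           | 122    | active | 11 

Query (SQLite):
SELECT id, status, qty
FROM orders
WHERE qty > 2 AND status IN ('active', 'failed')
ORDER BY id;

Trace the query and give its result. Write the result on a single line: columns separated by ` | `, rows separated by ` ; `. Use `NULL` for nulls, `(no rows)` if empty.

qty > 2: ids {3, 5, 8, 9, 12, 14, 19, 28}
status IN ('active', 'failed'): ids {5, 8, 9, 28}
Combine with AND.

5 | active | 10 ; 8 | failed | 7 ; 9 | failed | 8 ; 28 | active | 11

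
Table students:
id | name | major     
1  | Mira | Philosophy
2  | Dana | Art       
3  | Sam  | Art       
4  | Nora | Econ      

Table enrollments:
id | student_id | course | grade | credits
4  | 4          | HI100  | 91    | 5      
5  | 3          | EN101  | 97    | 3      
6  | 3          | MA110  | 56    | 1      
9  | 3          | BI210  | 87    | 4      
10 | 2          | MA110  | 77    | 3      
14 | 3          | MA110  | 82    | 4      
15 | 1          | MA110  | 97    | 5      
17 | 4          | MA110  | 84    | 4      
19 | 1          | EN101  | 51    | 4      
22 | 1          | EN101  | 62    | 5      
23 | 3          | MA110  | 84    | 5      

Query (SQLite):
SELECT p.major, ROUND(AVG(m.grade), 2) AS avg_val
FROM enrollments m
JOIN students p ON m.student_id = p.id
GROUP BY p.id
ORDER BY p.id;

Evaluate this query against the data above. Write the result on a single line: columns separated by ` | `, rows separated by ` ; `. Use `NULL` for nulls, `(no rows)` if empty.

Join each enrollments row to its students via student_id.
Group joined rows by students.id; compute ROUND(AVG(m.grade), 2) per group.
  1: ids {15, 19, 22} → ROUND(AVG(m.grade), 2)=70
  2: ids {10} → ROUND(AVG(m.grade), 2)=77
  3: ids {5, 6, 9, 14, 23} → ROUND(AVG(m.grade), 2)=81.2
  4: ids {4, 17} → ROUND(AVG(m.grade), 2)=87.5

Philosophy | 70 ; Art | 77 ; Art | 81.2 ; Econ | 87.5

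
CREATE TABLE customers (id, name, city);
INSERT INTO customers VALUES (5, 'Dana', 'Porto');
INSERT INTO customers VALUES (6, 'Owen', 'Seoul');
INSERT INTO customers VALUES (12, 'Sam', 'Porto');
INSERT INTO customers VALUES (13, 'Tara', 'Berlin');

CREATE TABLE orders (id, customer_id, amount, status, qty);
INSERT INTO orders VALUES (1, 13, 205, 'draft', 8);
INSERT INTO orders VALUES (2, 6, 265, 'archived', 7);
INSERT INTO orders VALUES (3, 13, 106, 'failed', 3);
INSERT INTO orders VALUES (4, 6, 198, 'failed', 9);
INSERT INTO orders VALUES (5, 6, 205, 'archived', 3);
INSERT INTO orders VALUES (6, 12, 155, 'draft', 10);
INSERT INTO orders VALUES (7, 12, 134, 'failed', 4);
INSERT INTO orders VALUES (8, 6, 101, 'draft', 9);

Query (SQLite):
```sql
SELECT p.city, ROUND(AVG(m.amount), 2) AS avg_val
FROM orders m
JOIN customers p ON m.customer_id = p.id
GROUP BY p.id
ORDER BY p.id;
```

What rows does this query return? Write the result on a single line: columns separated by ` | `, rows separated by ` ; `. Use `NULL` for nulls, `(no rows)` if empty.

Join each orders row to its customers via customer_id.
Group joined rows by customers.id; compute ROUND(AVG(m.amount), 2) per group.
  6: ids {2, 4, 5, 8} → ROUND(AVG(m.amount), 2)=192.25
  12: ids {6, 7} → ROUND(AVG(m.amount), 2)=144.5
  13: ids {1, 3} → ROUND(AVG(m.amount), 2)=155.5

Seoul | 192.25 ; Porto | 144.5 ; Berlin | 155.5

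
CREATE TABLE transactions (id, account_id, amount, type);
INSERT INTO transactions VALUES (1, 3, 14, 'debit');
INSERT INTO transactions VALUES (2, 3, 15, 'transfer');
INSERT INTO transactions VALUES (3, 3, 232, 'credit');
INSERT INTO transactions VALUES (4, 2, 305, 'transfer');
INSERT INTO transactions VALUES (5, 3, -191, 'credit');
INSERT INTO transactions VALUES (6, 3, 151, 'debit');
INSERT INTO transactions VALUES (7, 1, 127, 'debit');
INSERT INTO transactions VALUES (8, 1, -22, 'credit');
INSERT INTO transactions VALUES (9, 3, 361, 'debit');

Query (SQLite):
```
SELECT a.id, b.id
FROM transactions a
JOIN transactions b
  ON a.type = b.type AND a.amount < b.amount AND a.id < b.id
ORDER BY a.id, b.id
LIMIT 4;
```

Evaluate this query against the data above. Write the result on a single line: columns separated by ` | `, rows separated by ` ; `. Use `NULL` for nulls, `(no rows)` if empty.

Pairs (a,b) with same type, a.amount < b.amount, a.id < b.id.
type groups: credit:{3,5,8} debit:{1,6,7,9} transfer:{2,4}
Ordered by (a.id, b.id); first 4.

1 | 6 ; 1 | 7 ; 1 | 9 ; 2 | 4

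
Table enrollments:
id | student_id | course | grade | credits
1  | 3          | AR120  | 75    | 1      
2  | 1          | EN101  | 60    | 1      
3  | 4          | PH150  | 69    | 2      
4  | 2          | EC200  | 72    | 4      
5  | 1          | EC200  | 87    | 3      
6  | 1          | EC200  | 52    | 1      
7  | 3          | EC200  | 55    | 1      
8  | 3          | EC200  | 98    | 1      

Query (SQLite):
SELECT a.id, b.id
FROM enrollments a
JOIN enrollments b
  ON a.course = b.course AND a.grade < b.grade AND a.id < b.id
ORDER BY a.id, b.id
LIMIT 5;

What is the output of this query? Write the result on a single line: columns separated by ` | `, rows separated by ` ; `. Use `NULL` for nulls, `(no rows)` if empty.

Pairs (a,b) with same course, a.grade < b.grade, a.id < b.id.
course groups: AR120:{1} EC200:{4,5,6,7,8} EN101:{2} PH150:{3}
Ordered by (a.id, b.id); first 5.

4 | 5 ; 4 | 8 ; 5 | 8 ; 6 | 7 ; 6 | 8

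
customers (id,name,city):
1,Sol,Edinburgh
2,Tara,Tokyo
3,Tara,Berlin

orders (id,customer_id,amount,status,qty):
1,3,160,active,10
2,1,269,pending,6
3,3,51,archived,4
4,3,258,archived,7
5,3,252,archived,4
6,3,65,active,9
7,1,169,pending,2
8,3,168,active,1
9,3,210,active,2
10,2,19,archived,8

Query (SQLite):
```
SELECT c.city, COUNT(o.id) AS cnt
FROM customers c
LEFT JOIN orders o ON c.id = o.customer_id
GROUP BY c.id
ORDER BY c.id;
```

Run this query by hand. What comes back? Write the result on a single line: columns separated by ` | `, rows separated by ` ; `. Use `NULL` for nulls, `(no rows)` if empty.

Edinburgh | 2 ; Tokyo | 1 ; Berlin | 7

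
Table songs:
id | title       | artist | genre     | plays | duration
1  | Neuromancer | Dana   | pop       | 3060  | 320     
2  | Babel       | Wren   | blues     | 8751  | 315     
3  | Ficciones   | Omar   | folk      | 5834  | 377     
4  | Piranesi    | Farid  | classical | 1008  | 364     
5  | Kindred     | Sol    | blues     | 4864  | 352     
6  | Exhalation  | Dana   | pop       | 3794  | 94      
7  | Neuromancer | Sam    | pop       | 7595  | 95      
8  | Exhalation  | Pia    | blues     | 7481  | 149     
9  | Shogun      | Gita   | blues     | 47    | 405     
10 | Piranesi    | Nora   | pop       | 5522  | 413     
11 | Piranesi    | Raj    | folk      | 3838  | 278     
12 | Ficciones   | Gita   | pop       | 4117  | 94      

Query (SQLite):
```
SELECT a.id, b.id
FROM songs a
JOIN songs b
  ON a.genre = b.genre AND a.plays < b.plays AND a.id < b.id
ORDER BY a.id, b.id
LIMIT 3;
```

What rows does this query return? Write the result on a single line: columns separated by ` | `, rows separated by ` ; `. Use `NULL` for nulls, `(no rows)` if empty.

1 | 6 ; 1 | 7 ; 1 | 10

Pairs (a,b) with same genre, a.plays < b.plays, a.id < b.id.
genre groups: blues:{2,5,8,9} classical:{4} folk:{3,11} pop:{1,6,7,10,12}
Ordered by (a.id, b.id); first 3.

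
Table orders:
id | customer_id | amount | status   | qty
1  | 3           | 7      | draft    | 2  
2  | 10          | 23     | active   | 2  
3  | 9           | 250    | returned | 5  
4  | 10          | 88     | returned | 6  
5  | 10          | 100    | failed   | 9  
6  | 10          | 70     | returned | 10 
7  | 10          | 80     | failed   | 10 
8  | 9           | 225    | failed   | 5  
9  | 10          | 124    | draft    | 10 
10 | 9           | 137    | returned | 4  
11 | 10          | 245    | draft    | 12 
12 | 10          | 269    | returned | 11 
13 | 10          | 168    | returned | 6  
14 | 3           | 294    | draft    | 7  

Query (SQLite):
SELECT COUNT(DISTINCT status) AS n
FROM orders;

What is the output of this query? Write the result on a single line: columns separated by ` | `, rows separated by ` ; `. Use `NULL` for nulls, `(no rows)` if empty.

Count distinct non-NULL status values.

4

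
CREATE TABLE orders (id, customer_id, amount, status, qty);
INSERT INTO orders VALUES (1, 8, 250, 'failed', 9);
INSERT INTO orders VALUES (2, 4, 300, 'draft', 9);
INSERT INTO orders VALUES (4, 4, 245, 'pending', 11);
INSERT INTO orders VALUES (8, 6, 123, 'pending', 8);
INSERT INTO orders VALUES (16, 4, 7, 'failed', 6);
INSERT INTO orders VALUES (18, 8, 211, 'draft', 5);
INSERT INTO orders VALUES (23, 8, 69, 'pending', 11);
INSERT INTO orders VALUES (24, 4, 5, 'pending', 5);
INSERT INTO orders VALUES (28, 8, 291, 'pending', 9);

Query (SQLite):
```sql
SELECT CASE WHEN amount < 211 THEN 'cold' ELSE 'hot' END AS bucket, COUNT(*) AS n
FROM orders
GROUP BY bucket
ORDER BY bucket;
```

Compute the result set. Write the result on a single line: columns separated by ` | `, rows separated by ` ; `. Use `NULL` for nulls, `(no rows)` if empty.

cold | 4 ; hot | 5

Bucket rows by amount < 211 → 'cold' else 'hot'; count each bucket.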